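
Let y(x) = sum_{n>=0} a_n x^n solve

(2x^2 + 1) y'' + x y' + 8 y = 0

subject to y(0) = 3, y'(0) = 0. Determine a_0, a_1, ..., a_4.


Ansatz: y(x) = sum_{n>=0} a_n x^n, so y'(x) = sum_{n>=1} n a_n x^(n-1) and y''(x) = sum_{n>=2} n(n-1) a_n x^(n-2).
Substitute into P(x) y'' + Q(x) y' + R(x) y = 0 with P(x) = 2x^2 + 1, Q(x) = x, R(x) = 8, and match powers of x.
Initial conditions: a_0 = 3, a_1 = 0.
Setting the coefficient of each power of x to zero and solving order by order (substituting the coefficients already found):
  x^0: 2 a_2 + 8 a_0 = 0  ->  2 a_2 = -8 a_0 = -24  ->  a_2 = -12
  x^1: 6 a_3 + 9 a_1 = 0  ->  6 a_3 = -9 a_1 = 0  ->  a_3 = 0
  x^2: 12 a_4 + 14 a_2 = 0  ->  12 a_4 = -14 a_2 = 168  ->  a_4 = 14
Truncated series: y(x) = 3 - 12 x^2 + 14 x^4 + O(x^5).

a_0 = 3; a_1 = 0; a_2 = -12; a_3 = 0; a_4 = 14


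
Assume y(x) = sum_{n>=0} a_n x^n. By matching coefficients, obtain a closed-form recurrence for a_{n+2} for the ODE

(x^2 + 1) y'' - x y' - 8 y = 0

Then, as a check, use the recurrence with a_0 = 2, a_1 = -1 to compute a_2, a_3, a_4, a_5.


Substitute y = sum_n a_n x^n.
(1 + 1 x^2) y'' contributes (n+2)(n+1) a_{n+2} + n(n-1) a_n at x^n.
-x y'(x) contributes -n a_n at x^n.
-8 y(x) contributes -8 a_n at x^n.
Matching x^n: (n+2)(n+1) a_{n+2} + (n(n-1) - n - 8) a_n = 0.
Thus a_{n+2} = (-n(n-1) + n + 8) / ((n+1)(n+2)) * a_n.

Check with a_0 = 2, a_1 = -1 (apply the recurrence for n = 0, 1, 2, 3): a_0 = 2, a_1 = -1, a_2 = 8, a_3 = -3/2, a_4 = 16/3, a_5 = -3/8.

a_(n+2) = (-n(n-1) + n + 8) / ((n+1)(n+2)) * a_n; check: a_0 = 2, a_1 = -1, a_2 = 8, a_3 = -3/2, a_4 = 16/3, a_5 = -3/8


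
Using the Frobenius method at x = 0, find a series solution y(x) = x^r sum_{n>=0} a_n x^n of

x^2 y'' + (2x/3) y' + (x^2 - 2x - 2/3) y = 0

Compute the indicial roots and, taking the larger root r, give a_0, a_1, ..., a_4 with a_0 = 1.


Write in Frobenius form y'' + (p(x)/x) y' + (q(x)/x^2) y = 0:
  p(x) = 2/3,  q(x) = x^2 - 2x - 2/3.
Indicial equation: r(r-1) + (2/3) r + (-2/3) = 0 -> roots r_1 = 1, r_2 = -2/3.
Take r = r_1 = 1. Let y(x) = x^r sum_{n>=0} a_n x^n with a_0 = 1.
Substitute y = x^r sum a_n x^n and match x^{r+n}. The recurrence is
  D(n) a_n - 2 a_{n-1} + 1 a_{n-2} = 0,  where D(n) = (r+n)(r+n-1) + (2/3)(r+n) + (-2/3).
  a_n = [2 a_{n-1} - 1 a_{n-2}] / D(n).
Since the indicial polynomial factors as (r - r_1)(r - r_2), D(n) = (r_1 + n - r_1)(r_1 + n - r_2) = n(n + 5/3).
Evaluating step by step (a_0 = 1):
  n = 1: D(1) = 1(1 + 5/3) = 8/3; numerator = 2(1) = 2; a_1 = (2)/(8/3) = 3/4
  n = 2: D(2) = 2(2 + 5/3) = 22/3; numerator = 2(3/4) - 1(1) = 1/2; a_2 = (1/2)/(22/3) = 3/44
  n = 3: D(3) = 3(3 + 5/3) = 14; numerator = 2(3/44) - 1(3/4) = -27/44; a_3 = (-27/44)/(14) = -27/616
  n = 4: D(4) = 4(4 + 5/3) = 68/3; numerator = 2(-27/616) - 1(3/44) = -12/77; a_4 = (-12/77)/(68/3) = -9/1309

r = 1; a_0 = 1; a_1 = 3/4; a_2 = 3/44; a_3 = -27/616; a_4 = -9/1309


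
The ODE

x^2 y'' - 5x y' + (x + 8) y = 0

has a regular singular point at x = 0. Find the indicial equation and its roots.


Divide by x^2 to reach normal form y'' + P_1(x) y' + P_2(x) y = 0 with P_1(x) = -5/x and P_2(x) = 1/x + 8/x^2.
x = 0 is a singular point because the y'-coefficient -5/x has a pole at x = 0 and the y-coefficient 1/x + 8/x^2 has a pole at x = 0.
It is a regular singular point because x P_1(x) = p(x) = -5 and x^2 P_2(x) = q(x) = x + 8 are polynomials, hence analytic at x = 0.
p(0) = -5,  q(0) = 8.
Indicial equation: r(r-1) + p(0) r + q(0) = 0, i.e. r^2 + (p(0) - 1) r + q(0) = 0, i.e. r^2 - 6 r + 8 = 0.
Discriminant: (-6)^2 - 4(8) = 4, so r = (6 ± 2)/2.
Solving: r_1 = 4, r_2 = 2.

indicial: r^2 - 6 r + 8 = 0; roots r_1 = 4, r_2 = 2


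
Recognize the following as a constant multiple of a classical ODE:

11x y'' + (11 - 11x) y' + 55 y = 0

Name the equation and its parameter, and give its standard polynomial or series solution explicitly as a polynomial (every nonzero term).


All three coefficients share the factor 11; dividing through by 11 gives  x y'' + (1 - x) y' + 5 y = 0.
This matches the Laguerre equation x y'' + (1 - x) y' + n y = 0 with n = 5; the polynomial solution is L_5(x).
With y = sum_k a_k x^k, matching x^k gives (k+1)k a_{k+1} + (k+1) a_{k+1} - k a_k + n a_k = 0, i.e. (k+1)^2 a_{k+1} = (k - n) a_k = (k - 5) a_k. The right side vanishes at k = 5, so the series terminates at degree 5.
Standard normalization L_n(0) = 1 gives a_0 = 1. Work upward with a_{k+1} = (k - 5) a_k / (k+1)^2:
  a_1 = (0 - 5)(1) / 1^2 = -5/1 = -5
  a_2 = (1 - 5)(-5) / 2^2 = 20/4 = 5
  a_3 = (2 - 5)(5) / 3^2 = -15/9 = -5/3
  a_4 = (3 - 5)(-5/3) / 4^2 = (10/3)/16 = 5/24
  a_5 = (4 - 5)(5/24) / 5^2 = (-5/24)/25 = -1/120
Hence L_5(x) = -x^5/120 + 5 x^4/24 - 5 x^3/3 + 5 x^2 - 5 x + 1.

L_5(x); series = -x^5/120 + 5 x^4/24 - 5 x^3/3 + 5 x^2 - 5 x + 1


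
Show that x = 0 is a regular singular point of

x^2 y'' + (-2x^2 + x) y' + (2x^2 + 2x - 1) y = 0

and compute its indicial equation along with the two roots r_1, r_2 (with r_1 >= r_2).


Divide by x^2 to reach normal form y'' + P_1(x) y' + P_2(x) y = 0 with P_1(x) = -2 + 1/x and P_2(x) = 2 + 2/x - 1/x^2.
x = 0 is a singular point because the y'-coefficient -2 + 1/x has a pole at x = 0 and the y-coefficient 2 + 2/x - 1/x^2 has a pole at x = 0.
It is a regular singular point because x P_1(x) = p(x) = 1 - 2x and x^2 P_2(x) = q(x) = 2x^2 + 2x - 1 are polynomials, hence analytic at x = 0.
p(0) = 1,  q(0) = -1.
Indicial equation: r(r-1) + p(0) r + q(0) = 0, i.e. r^2 + (p(0) - 1) r + q(0) = 0, i.e. r^2 - 1 = 0.
Discriminant: (0)^2 - 4(-1) = 4, so r = (0 ± 2)/2.
Solving: r_1 = 1, r_2 = -1.

indicial: r^2 - 1 = 0; roots r_1 = 1, r_2 = -1


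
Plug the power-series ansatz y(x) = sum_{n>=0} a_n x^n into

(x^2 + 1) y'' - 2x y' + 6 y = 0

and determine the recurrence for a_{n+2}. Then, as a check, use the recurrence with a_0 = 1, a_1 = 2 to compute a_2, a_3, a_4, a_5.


Substitute y = sum_n a_n x^n.
(1 + 1 x^2) y'' contributes (n+2)(n+1) a_{n+2} + n(n-1) a_n at x^n.
-2 x y'(x) contributes -2 n a_n at x^n.
6 y(x) contributes 6 a_n at x^n.
Matching x^n: (n+2)(n+1) a_{n+2} + (n(n-1) - 2 n + 6) a_n = 0.
Thus a_{n+2} = (-n(n-1) + 2 n - 6) / ((n+1)(n+2)) * a_n.

Check with a_0 = 1, a_1 = 2 (apply the recurrence for n = 0, 1, 2, 3): a_0 = 1, a_1 = 2, a_2 = -3, a_3 = -4/3, a_4 = 1, a_5 = 2/5.

a_(n+2) = (-n(n-1) + 2 n - 6) / ((n+1)(n+2)) * a_n; check: a_0 = 1, a_1 = 2, a_2 = -3, a_3 = -4/3, a_4 = 1, a_5 = 2/5


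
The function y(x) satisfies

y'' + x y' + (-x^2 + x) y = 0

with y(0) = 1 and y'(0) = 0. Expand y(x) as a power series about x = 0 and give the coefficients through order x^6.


Ansatz: y(x) = sum_{n>=0} a_n x^n, so y'(x) = sum_{n>=1} n a_n x^(n-1) and y''(x) = sum_{n>=2} n(n-1) a_n x^(n-2).
Substitute into P(x) y'' + Q(x) y' + R(x) y = 0 with P(x) = 1, Q(x) = x, R(x) = -x^2 + x, and match powers of x.
Initial conditions: a_0 = 1, a_1 = 0.
Setting the coefficient of each power of x to zero and solving order by order (substituting the coefficients already found):
  x^0: 2 a_2 = 0  ->  a_2 = 0
  x^1: 6 a_3 + a_1 + a_0 = 0  ->  6 a_3 = -a_1 - a_0 = -1  ->  a_3 = -1/6
  x^2: 12 a_4 + 2 a_2 + a_1 - a_0 = 0  ->  12 a_4 = -2 a_2 - a_1 + a_0 = 1  ->  a_4 = 1/12
  x^3: 20 a_5 + 3 a_3 + a_2 - a_1 = 0  ->  20 a_5 = -3 a_3 - a_2 + a_1 = 1/2  ->  a_5 = 1/40
  x^4: 30 a_6 + 4 a_4 + a_3 - a_2 = 0  ->  30 a_6 = -4 a_4 - a_3 + a_2 = -1/6  ->  a_6 = -1/180
Truncated series: y(x) = 1 - (1/6) x^3 + (1/12) x^4 + (1/40) x^5 - (1/180) x^6 + O(x^7).

a_0 = 1; a_1 = 0; a_2 = 0; a_3 = -1/6; a_4 = 1/12; a_5 = 1/40; a_6 = -1/180


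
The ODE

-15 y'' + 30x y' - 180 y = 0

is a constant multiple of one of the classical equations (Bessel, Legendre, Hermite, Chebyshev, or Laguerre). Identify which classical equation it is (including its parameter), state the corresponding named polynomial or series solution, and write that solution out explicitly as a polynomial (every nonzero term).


All three coefficients share the factor -15; dividing through by -15 gives  y'' - 2x y' + 12 y = 0.
This matches the Hermite equation y'' - 2x y' + 2n y = 0 with 2n = 12, so n = 6; the polynomial solution is H_6(x).
With y = sum_k a_k x^k, matching x^k gives (k+2)(k+1) a_{k+2} = 2(k - n) a_k = 2(k - 6) a_k. The right side vanishes at k = 6, so the series with the parity of 6 terminates at degree 6.
Standard normalization: leading coefficient of H_n is 2^n, so a_6 = 2^6 = 64. Work downward with a_k = (k+1)(k+2) a_{k+2} / (2(k - n)):
  a_4 = (5)(6)(64) / (2(4 - 6)) = 1920/(-4) = -480
  a_2 = (3)(4)(-480) / (2(2 - 6)) = -5760/(-8) = 720
  a_0 = (1)(2)(720) / (2(0 - 6)) = 1440/(-12) = -120
Hence H_6(x) = 64 x^6 - 480 x^4 + 720 x^2 - 120.

H_6(x); series = 64 x^6 - 480 x^4 + 720 x^2 - 120


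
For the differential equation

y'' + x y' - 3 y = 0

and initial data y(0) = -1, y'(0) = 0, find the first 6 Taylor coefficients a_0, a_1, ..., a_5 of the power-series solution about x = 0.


Ansatz: y(x) = sum_{n>=0} a_n x^n, so y'(x) = sum_{n>=1} n a_n x^(n-1) and y''(x) = sum_{n>=2} n(n-1) a_n x^(n-2).
Substitute into P(x) y'' + Q(x) y' + R(x) y = 0 with P(x) = 1, Q(x) = x, R(x) = -3, and match powers of x.
Initial conditions: a_0 = -1, a_1 = 0.
Setting the coefficient of each power of x to zero and solving order by order (substituting the coefficients already found):
  x^0: 2 a_2 - 3 a_0 = 0  ->  2 a_2 = 3 a_0 = -3  ->  a_2 = -3/2
  x^1: 6 a_3 - 2 a_1 = 0  ->  6 a_3 = 2 a_1 = 0  ->  a_3 = 0
  x^2: 12 a_4 - a_2 = 0  ->  12 a_4 = a_2 = -3/2  ->  a_4 = -1/8
  x^3: 20 a_5 = 0  ->  a_5 = 0
Truncated series: y(x) = -1 - (3/2) x^2 - (1/8) x^4 + O(x^6).

a_0 = -1; a_1 = 0; a_2 = -3/2; a_3 = 0; a_4 = -1/8; a_5 = 0


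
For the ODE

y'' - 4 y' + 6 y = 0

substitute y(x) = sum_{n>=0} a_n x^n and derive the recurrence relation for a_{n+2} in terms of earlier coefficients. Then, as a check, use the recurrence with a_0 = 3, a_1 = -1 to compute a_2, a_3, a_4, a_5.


Substitute y = sum_n a_n x^n.
y''(x) has coefficient (n+2)(n+1) a_{n+2} at x^n;
-4 y'(x) has coefficient -4 (n+1) a_{n+1} at x^n;
6 y(x) has coefficient 6 a_n at x^n.
Matching x^n: (n+2)(n+1) a_{n+2} - 4 (n+1) a_{n+1} + 6 a_n = 0.
Thus a_{n+2} = [4 (n+1) a_{n+1} - 6 a_n] / ((n+1)(n+2)).

Check with a_0 = 3, a_1 = -1 (apply the recurrence for n = 0, 1, 2, 3): a_0 = 3, a_1 = -1, a_2 = -11, a_3 = -41/3, a_4 = -49/6, a_5 = -73/30.

a_(n+2) = [4 (n+1) a_(n+1) - 6 a_n] / ((n+1)(n+2)); check: a_0 = 3, a_1 = -1, a_2 = -11, a_3 = -41/3, a_4 = -49/6, a_5 = -73/30


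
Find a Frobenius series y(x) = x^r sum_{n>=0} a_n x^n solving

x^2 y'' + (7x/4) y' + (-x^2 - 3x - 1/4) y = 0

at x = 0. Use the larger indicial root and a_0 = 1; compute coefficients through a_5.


Write in Frobenius form y'' + (p(x)/x) y' + (q(x)/x^2) y = 0:
  p(x) = 7/4,  q(x) = -x^2 - 3x - 1/4.
Indicial equation: r(r-1) + (7/4) r + (-1/4) = 0 -> roots r_1 = 1/4, r_2 = -1.
Take r = r_1 = 1/4. Let y(x) = x^r sum_{n>=0} a_n x^n with a_0 = 1.
Substitute y = x^r sum a_n x^n and match x^{r+n}. The recurrence is
  D(n) a_n - 3 a_{n-1} - 1 a_{n-2} = 0,  where D(n) = (r+n)(r+n-1) + (7/4)(r+n) + (-1/4).
  a_n = [3 a_{n-1} + 1 a_{n-2}] / D(n).
Since the indicial polynomial factors as (r - r_1)(r - r_2), D(n) = (r_1 + n - r_1)(r_1 + n - r_2) = n(n + 5/4).
Evaluating step by step (a_0 = 1):
  n = 1: D(1) = 1(1 + 5/4) = 9/4; numerator = 3(1) = 3; a_1 = (3)/(9/4) = 4/3
  n = 2: D(2) = 2(2 + 5/4) = 13/2; numerator = 3(4/3) + 1(1) = 5; a_2 = (5)/(13/2) = 10/13
  n = 3: D(3) = 3(3 + 5/4) = 51/4; numerator = 3(10/13) + 1(4/3) = 142/39; a_3 = (142/39)/(51/4) = 568/1989
  n = 4: D(4) = 4(4 + 5/4) = 21; numerator = 3(568/1989) + 1(10/13) = 1078/663; a_4 = (1078/663)/(21) = 154/1989
  n = 5: D(5) = 5(5 + 5/4) = 125/4; numerator = 3(154/1989) + 1(568/1989) = 1030/1989; a_5 = (1030/1989)/(125/4) = 824/49725

r = 1/4; a_0 = 1; a_1 = 4/3; a_2 = 10/13; a_3 = 568/1989; a_4 = 154/1989; a_5 = 824/49725


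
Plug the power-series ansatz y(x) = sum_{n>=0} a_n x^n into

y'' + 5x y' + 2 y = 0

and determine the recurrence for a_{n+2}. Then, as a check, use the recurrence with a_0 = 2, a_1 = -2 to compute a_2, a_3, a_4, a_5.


Substitute y = sum_n a_n x^n.
y''(x) has coefficient (n+2)(n+1) a_{n+2} at x^n;
5 x y'(x) has coefficient 5 n a_n at x^n (shift);
2 y(x) has coefficient 2 a_n at x^n.
Matching x^n: (n+2)(n+1) a_{n+2} + (5n + 2) a_n = 0.
Thus a_{n+2} = (-5n - 2) / ((n+1)(n+2)) * a_n.

Check with a_0 = 2, a_1 = -2 (apply the recurrence for n = 0, 1, 2, 3): a_0 = 2, a_1 = -2, a_2 = -2, a_3 = 7/3, a_4 = 2, a_5 = -119/60.

a_(n+2) = (-5n - 2) / ((n+1)(n+2)) * a_n; check: a_0 = 2, a_1 = -2, a_2 = -2, a_3 = 7/3, a_4 = 2, a_5 = -119/60


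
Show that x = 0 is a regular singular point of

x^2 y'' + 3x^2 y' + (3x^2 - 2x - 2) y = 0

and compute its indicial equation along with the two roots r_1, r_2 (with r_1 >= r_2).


Divide by x^2 to reach normal form y'' + P_1(x) y' + P_2(x) y = 0 with P_1(x) = 3 and P_2(x) = 3 - 2/x - 2/x^2.
x = 0 is a singular point because the y-coefficient 3 - 2/x - 2/x^2 has a pole at x = 0.
It is a regular singular point because x P_1(x) = p(x) = 3x and x^2 P_2(x) = q(x) = 3x^2 - 2x - 2 are polynomials, hence analytic at x = 0.
p(0) = 0,  q(0) = -2.
Indicial equation: r(r-1) + p(0) r + q(0) = 0, i.e. r^2 + (p(0) - 1) r + q(0) = 0, i.e. r^2 - 1 r - 2 = 0.
Discriminant: (-1)^2 - 4(-2) = 9, so r = (1 ± 3)/2.
Solving: r_1 = 2, r_2 = -1.

indicial: r^2 - 1 r - 2 = 0; roots r_1 = 2, r_2 = -1


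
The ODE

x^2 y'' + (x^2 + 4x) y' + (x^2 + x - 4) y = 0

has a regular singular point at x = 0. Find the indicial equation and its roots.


Divide by x^2 to reach normal form y'' + P_1(x) y' + P_2(x) y = 0 with P_1(x) = 1 + 4/x and P_2(x) = 1 + 1/x - 4/x^2.
x = 0 is a singular point because the y'-coefficient 1 + 4/x has a pole at x = 0 and the y-coefficient 1 + 1/x - 4/x^2 has a pole at x = 0.
It is a regular singular point because x P_1(x) = p(x) = x + 4 and x^2 P_2(x) = q(x) = x^2 + x - 4 are polynomials, hence analytic at x = 0.
p(0) = 4,  q(0) = -4.
Indicial equation: r(r-1) + p(0) r + q(0) = 0, i.e. r^2 + (p(0) - 1) r + q(0) = 0, i.e. r^2 + 3 r - 4 = 0.
Discriminant: (3)^2 - 4(-4) = 25, so r = (-3 ± 5)/2.
Solving: r_1 = 1, r_2 = -4.

indicial: r^2 + 3 r - 4 = 0; roots r_1 = 1, r_2 = -4


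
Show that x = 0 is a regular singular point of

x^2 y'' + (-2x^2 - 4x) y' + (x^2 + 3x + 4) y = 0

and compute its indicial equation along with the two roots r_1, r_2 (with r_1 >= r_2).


Divide by x^2 to reach normal form y'' + P_1(x) y' + P_2(x) y = 0 with P_1(x) = -2 - 4/x and P_2(x) = 1 + 3/x + 4/x^2.
x = 0 is a singular point because the y'-coefficient -2 - 4/x has a pole at x = 0 and the y-coefficient 1 + 3/x + 4/x^2 has a pole at x = 0.
It is a regular singular point because x P_1(x) = p(x) = -2x - 4 and x^2 P_2(x) = q(x) = x^2 + 3x + 4 are polynomials, hence analytic at x = 0.
p(0) = -4,  q(0) = 4.
Indicial equation: r(r-1) + p(0) r + q(0) = 0, i.e. r^2 + (p(0) - 1) r + q(0) = 0, i.e. r^2 - 5 r + 4 = 0.
Discriminant: (-5)^2 - 4(4) = 9, so r = (5 ± 3)/2.
Solving: r_1 = 4, r_2 = 1.

indicial: r^2 - 5 r + 4 = 0; roots r_1 = 4, r_2 = 1


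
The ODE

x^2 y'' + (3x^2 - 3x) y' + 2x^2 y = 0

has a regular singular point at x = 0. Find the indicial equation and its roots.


Divide by x^2 to reach normal form y'' + P_1(x) y' + P_2(x) y = 0 with P_1(x) = 3 - 3/x and P_2(x) = 2.
x = 0 is a singular point because the y'-coefficient 3 - 3/x has a pole at x = 0.
It is a regular singular point because x P_1(x) = p(x) = 3x - 3 and x^2 P_2(x) = q(x) = 2x^2 are polynomials, hence analytic at x = 0.
p(0) = -3,  q(0) = 0.
Indicial equation: r(r-1) + p(0) r + q(0) = 0, i.e. r^2 + (p(0) - 1) r + q(0) = 0, i.e. r^2 - 4 r = 0.
Discriminant: (-4)^2 - 4(0) = 16, so r = (4 ± 4)/2.
Solving: r_1 = 4, r_2 = 0.

indicial: r^2 - 4 r = 0; roots r_1 = 4, r_2 = 0


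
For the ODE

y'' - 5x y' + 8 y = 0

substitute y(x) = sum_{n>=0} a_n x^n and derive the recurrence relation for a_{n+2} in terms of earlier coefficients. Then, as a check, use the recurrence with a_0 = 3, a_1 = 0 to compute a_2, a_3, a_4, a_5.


Substitute y = sum_n a_n x^n.
y''(x) has coefficient (n+2)(n+1) a_{n+2} at x^n;
-5 x y'(x) has coefficient -5 n a_n at x^n (shift);
8 y(x) has coefficient 8 a_n at x^n.
Matching x^n: (n+2)(n+1) a_{n+2} + (-5n + 8) a_n = 0.
Thus a_{n+2} = (5n - 8) / ((n+1)(n+2)) * a_n.

Check with a_0 = 3, a_1 = 0 (apply the recurrence for n = 0, 1, 2, 3): a_0 = 3, a_1 = 0, a_2 = -12, a_3 = 0, a_4 = -2, a_5 = 0.

a_(n+2) = (5n - 8) / ((n+1)(n+2)) * a_n; check: a_0 = 3, a_1 = 0, a_2 = -12, a_3 = 0, a_4 = -2, a_5 = 0


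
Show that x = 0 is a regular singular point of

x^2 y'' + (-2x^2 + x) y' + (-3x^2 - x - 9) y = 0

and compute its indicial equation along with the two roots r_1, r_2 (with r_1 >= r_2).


Divide by x^2 to reach normal form y'' + P_1(x) y' + P_2(x) y = 0 with P_1(x) = -2 + 1/x and P_2(x) = -3 - 1/x - 9/x^2.
x = 0 is a singular point because the y'-coefficient -2 + 1/x has a pole at x = 0 and the y-coefficient -3 - 1/x - 9/x^2 has a pole at x = 0.
It is a regular singular point because x P_1(x) = p(x) = 1 - 2x and x^2 P_2(x) = q(x) = -3x^2 - x - 9 are polynomials, hence analytic at x = 0.
p(0) = 1,  q(0) = -9.
Indicial equation: r(r-1) + p(0) r + q(0) = 0, i.e. r^2 + (p(0) - 1) r + q(0) = 0, i.e. r^2 - 9 = 0.
Discriminant: (0)^2 - 4(-9) = 36, so r = (0 ± 6)/2.
Solving: r_1 = 3, r_2 = -3.

indicial: r^2 - 9 = 0; roots r_1 = 3, r_2 = -3


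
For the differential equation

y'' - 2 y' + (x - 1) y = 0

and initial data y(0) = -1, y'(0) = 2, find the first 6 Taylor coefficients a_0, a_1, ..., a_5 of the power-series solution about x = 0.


Ansatz: y(x) = sum_{n>=0} a_n x^n, so y'(x) = sum_{n>=1} n a_n x^(n-1) and y''(x) = sum_{n>=2} n(n-1) a_n x^(n-2).
Substitute into P(x) y'' + Q(x) y' + R(x) y = 0 with P(x) = 1, Q(x) = -2, R(x) = x - 1, and match powers of x.
Initial conditions: a_0 = -1, a_1 = 2.
Setting the coefficient of each power of x to zero and solving order by order (substituting the coefficients already found):
  x^0: 2 a_2 - 2 a_1 - a_0 = 0  ->  2 a_2 = 2 a_1 + a_0 = 3  ->  a_2 = 3/2
  x^1: 6 a_3 - 4 a_2 - a_1 + a_0 = 0  ->  6 a_3 = 4 a_2 + a_1 - a_0 = 9  ->  a_3 = 3/2
  x^2: 12 a_4 - 6 a_3 - a_2 + a_1 = 0  ->  12 a_4 = 6 a_3 + a_2 - a_1 = 17/2  ->  a_4 = 17/24
  x^3: 20 a_5 - 8 a_4 - a_3 + a_2 = 0  ->  20 a_5 = 8 a_4 + a_3 - a_2 = 17/3  ->  a_5 = 17/60
Truncated series: y(x) = -1 + 2 x + (3/2) x^2 + (3/2) x^3 + (17/24) x^4 + (17/60) x^5 + O(x^6).

a_0 = -1; a_1 = 2; a_2 = 3/2; a_3 = 3/2; a_4 = 17/24; a_5 = 17/60


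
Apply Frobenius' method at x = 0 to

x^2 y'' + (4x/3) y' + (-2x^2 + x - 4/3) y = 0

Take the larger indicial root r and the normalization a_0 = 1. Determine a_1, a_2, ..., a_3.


Write in Frobenius form y'' + (p(x)/x) y' + (q(x)/x^2) y = 0:
  p(x) = 4/3,  q(x) = -2x^2 + x - 4/3.
Indicial equation: r(r-1) + (4/3) r + (-4/3) = 0 -> roots r_1 = 1, r_2 = -4/3.
Take r = r_1 = 1. Let y(x) = x^r sum_{n>=0} a_n x^n with a_0 = 1.
Substitute y = x^r sum a_n x^n and match x^{r+n}. The recurrence is
  D(n) a_n + 1 a_{n-1} - 2 a_{n-2} = 0,  where D(n) = (r+n)(r+n-1) + (4/3)(r+n) + (-4/3).
  a_n = [-1 a_{n-1} + 2 a_{n-2}] / D(n).
Since the indicial polynomial factors as (r - r_1)(r - r_2), D(n) = (r_1 + n - r_1)(r_1 + n - r_2) = n(n + 7/3).
Evaluating step by step (a_0 = 1):
  n = 1: D(1) = 1(1 + 7/3) = 10/3; numerator = -1(1) = -1; a_1 = (-1)/(10/3) = -3/10
  n = 2: D(2) = 2(2 + 7/3) = 26/3; numerator = -1(-3/10) + 2(1) = 23/10; a_2 = (23/10)/(26/3) = 69/260
  n = 3: D(3) = 3(3 + 7/3) = 16; numerator = -1(69/260) + 2(-3/10) = -45/52; a_3 = (-45/52)/(16) = -45/832

r = 1; a_0 = 1; a_1 = -3/10; a_2 = 69/260; a_3 = -45/832


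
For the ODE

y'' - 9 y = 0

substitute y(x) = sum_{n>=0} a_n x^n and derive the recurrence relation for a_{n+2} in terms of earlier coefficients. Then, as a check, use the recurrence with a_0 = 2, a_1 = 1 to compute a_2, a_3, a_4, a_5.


Substitute y = sum_n a_n x^n into y'' + (const) y = 0.
y''(x) = sum_{n>=0} (n+2)(n+1) a_{n+2} x^n.
The ODE becomes sum_n [(n+2)(n+1) a_{n+2} - 9 a_n] x^n = 0.
Setting each coefficient to zero gives the recurrence:
  (n+2)(n+1) a_{n+2} - 9 a_n = 0,
  a_{n+2} = 9 / ((n+1)(n+2)) a_n.

Check with a_0 = 2, a_1 = 1 (apply the recurrence for n = 0, 1, 2, 3): a_0 = 2, a_1 = 1, a_2 = 9, a_3 = 3/2, a_4 = 27/4, a_5 = 27/40.

a_{n+2} = 9/((n+1)(n+2)) * a_n; check: a_0 = 2, a_1 = 1, a_2 = 9, a_3 = 3/2, a_4 = 27/4, a_5 = 27/40


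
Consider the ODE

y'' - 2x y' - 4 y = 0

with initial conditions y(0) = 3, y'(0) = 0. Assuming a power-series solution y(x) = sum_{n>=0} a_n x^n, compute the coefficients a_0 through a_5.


Ansatz: y(x) = sum_{n>=0} a_n x^n, so y'(x) = sum_{n>=1} n a_n x^(n-1) and y''(x) = sum_{n>=2} n(n-1) a_n x^(n-2).
Substitute into P(x) y'' + Q(x) y' + R(x) y = 0 with P(x) = 1, Q(x) = -2x, R(x) = -4, and match powers of x.
Initial conditions: a_0 = 3, a_1 = 0.
Setting the coefficient of each power of x to zero and solving order by order (substituting the coefficients already found):
  x^0: 2 a_2 - 4 a_0 = 0  ->  2 a_2 = 4 a_0 = 12  ->  a_2 = 6
  x^1: 6 a_3 - 6 a_1 = 0  ->  6 a_3 = 6 a_1 = 0  ->  a_3 = 0
  x^2: 12 a_4 - 8 a_2 = 0  ->  12 a_4 = 8 a_2 = 48  ->  a_4 = 4
  x^3: 20 a_5 - 10 a_3 = 0  ->  20 a_5 = 10 a_3 = 0  ->  a_5 = 0
Truncated series: y(x) = 3 + 6 x^2 + 4 x^4 + O(x^6).

a_0 = 3; a_1 = 0; a_2 = 6; a_3 = 0; a_4 = 4; a_5 = 0


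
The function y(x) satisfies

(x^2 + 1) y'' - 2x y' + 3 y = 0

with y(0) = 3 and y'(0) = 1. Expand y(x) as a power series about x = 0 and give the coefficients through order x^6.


Ansatz: y(x) = sum_{n>=0} a_n x^n, so y'(x) = sum_{n>=1} n a_n x^(n-1) and y''(x) = sum_{n>=2} n(n-1) a_n x^(n-2).
Substitute into P(x) y'' + Q(x) y' + R(x) y = 0 with P(x) = x^2 + 1, Q(x) = -2x, R(x) = 3, and match powers of x.
Initial conditions: a_0 = 3, a_1 = 1.
Setting the coefficient of each power of x to zero and solving order by order (substituting the coefficients already found):
  x^0: 2 a_2 + 3 a_0 = 0  ->  2 a_2 = -3 a_0 = -9  ->  a_2 = -9/2
  x^1: 6 a_3 + a_1 = 0  ->  6 a_3 = -a_1 = -1  ->  a_3 = -1/6
  x^2: 12 a_4 + a_2 = 0  ->  12 a_4 = -a_2 = 9/2  ->  a_4 = 3/8
  x^3: 20 a_5 + 3 a_3 = 0  ->  20 a_5 = -3 a_3 = 1/2  ->  a_5 = 1/40
  x^4: 30 a_6 + 7 a_4 = 0  ->  30 a_6 = -7 a_4 = -21/8  ->  a_6 = -7/80
Truncated series: y(x) = 3 + x - (9/2) x^2 - (1/6) x^3 + (3/8) x^4 + (1/40) x^5 - (7/80) x^6 + O(x^7).

a_0 = 3; a_1 = 1; a_2 = -9/2; a_3 = -1/6; a_4 = 3/8; a_5 = 1/40; a_6 = -7/80


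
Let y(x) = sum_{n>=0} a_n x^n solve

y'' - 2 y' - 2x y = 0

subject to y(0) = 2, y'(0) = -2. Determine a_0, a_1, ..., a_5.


Ansatz: y(x) = sum_{n>=0} a_n x^n, so y'(x) = sum_{n>=1} n a_n x^(n-1) and y''(x) = sum_{n>=2} n(n-1) a_n x^(n-2).
Substitute into P(x) y'' + Q(x) y' + R(x) y = 0 with P(x) = 1, Q(x) = -2, R(x) = -2x, and match powers of x.
Initial conditions: a_0 = 2, a_1 = -2.
Setting the coefficient of each power of x to zero and solving order by order (substituting the coefficients already found):
  x^0: 2 a_2 - 2 a_1 = 0  ->  2 a_2 = 2 a_1 = -4  ->  a_2 = -2
  x^1: 6 a_3 - 4 a_2 - 2 a_0 = 0  ->  6 a_3 = 4 a_2 + 2 a_0 = -4  ->  a_3 = -2/3
  x^2: 12 a_4 - 6 a_3 - 2 a_1 = 0  ->  12 a_4 = 6 a_3 + 2 a_1 = -8  ->  a_4 = -2/3
  x^3: 20 a_5 - 8 a_4 - 2 a_2 = 0  ->  20 a_5 = 8 a_4 + 2 a_2 = -28/3  ->  a_5 = -7/15
Truncated series: y(x) = 2 - 2 x - 2 x^2 - (2/3) x^3 - (2/3) x^4 - (7/15) x^5 + O(x^6).

a_0 = 2; a_1 = -2; a_2 = -2; a_3 = -2/3; a_4 = -2/3; a_5 = -7/15


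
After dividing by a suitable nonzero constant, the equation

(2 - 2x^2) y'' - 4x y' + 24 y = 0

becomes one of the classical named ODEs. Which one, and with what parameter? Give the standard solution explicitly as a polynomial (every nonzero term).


All three coefficients share the factor 2; dividing through by 2 gives  (1 - x^2) y'' - 2x y' + 12 y = 0.
This matches the Legendre equation (1 - x^2) y'' - 2x y' + n(n+1) y = 0 (note the -2x y' term) with n(n+1) = 12, so n = 3; the polynomial solution is P_3(x).
With y = sum_k a_k x^k, matching x^k gives (k+2)(k+1) a_{k+2} = [k(k+1) - n(n+1)] a_k = (k - 3)(k + 4) a_k. The right side vanishes at k = 3, so the series with the parity of 3 terminates at degree 3.
Standard normalization (P_n(1) = 1): leading coefficient (2n)!/(2^n (n!)^2) = 720/(8*36) = 5/2, so a_3 = 5/2. Work downward with a_k = (k+1)(k+2) a_{k+2} / ((k - 3)(k + 4)):
  a_1 = (2)(3)(5/2) / ((1 - 3)(1 + 4)) = 15/(-10) = -3/2
Hence P_3(x) = 5 x^3/2 - 3 x/2.

P_3(x); series = 5 x^3/2 - 3 x/2


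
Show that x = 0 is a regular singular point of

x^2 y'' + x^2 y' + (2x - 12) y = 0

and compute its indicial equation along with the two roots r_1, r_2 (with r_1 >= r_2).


Divide by x^2 to reach normal form y'' + P_1(x) y' + P_2(x) y = 0 with P_1(x) = 1 and P_2(x) = 2/x - 12/x^2.
x = 0 is a singular point because the y-coefficient 2/x - 12/x^2 has a pole at x = 0.
It is a regular singular point because x P_1(x) = p(x) = x and x^2 P_2(x) = q(x) = 2x - 12 are polynomials, hence analytic at x = 0.
p(0) = 0,  q(0) = -12.
Indicial equation: r(r-1) + p(0) r + q(0) = 0, i.e. r^2 + (p(0) - 1) r + q(0) = 0, i.e. r^2 - 1 r - 12 = 0.
Discriminant: (-1)^2 - 4(-12) = 49, so r = (1 ± 7)/2.
Solving: r_1 = 4, r_2 = -3.

indicial: r^2 - 1 r - 12 = 0; roots r_1 = 4, r_2 = -3


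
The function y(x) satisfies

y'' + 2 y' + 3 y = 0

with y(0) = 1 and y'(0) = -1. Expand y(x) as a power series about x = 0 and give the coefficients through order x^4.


Ansatz: y(x) = sum_{n>=0} a_n x^n, so y'(x) = sum_{n>=1} n a_n x^(n-1) and y''(x) = sum_{n>=2} n(n-1) a_n x^(n-2).
Substitute into P(x) y'' + Q(x) y' + R(x) y = 0 with P(x) = 1, Q(x) = 2, R(x) = 3, and match powers of x.
Initial conditions: a_0 = 1, a_1 = -1.
Setting the coefficient of each power of x to zero and solving order by order (substituting the coefficients already found):
  x^0: 2 a_2 + 2 a_1 + 3 a_0 = 0  ->  2 a_2 = -2 a_1 - 3 a_0 = -1  ->  a_2 = -1/2
  x^1: 6 a_3 + 4 a_2 + 3 a_1 = 0  ->  6 a_3 = -4 a_2 - 3 a_1 = 5  ->  a_3 = 5/6
  x^2: 12 a_4 + 6 a_3 + 3 a_2 = 0  ->  12 a_4 = -6 a_3 - 3 a_2 = -7/2  ->  a_4 = -7/24
Truncated series: y(x) = 1 - x - (1/2) x^2 + (5/6) x^3 - (7/24) x^4 + O(x^5).

a_0 = 1; a_1 = -1; a_2 = -1/2; a_3 = 5/6; a_4 = -7/24


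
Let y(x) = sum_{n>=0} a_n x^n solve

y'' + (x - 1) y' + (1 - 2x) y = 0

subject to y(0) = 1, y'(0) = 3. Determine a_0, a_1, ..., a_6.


Ansatz: y(x) = sum_{n>=0} a_n x^n, so y'(x) = sum_{n>=1} n a_n x^(n-1) and y''(x) = sum_{n>=2} n(n-1) a_n x^(n-2).
Substitute into P(x) y'' + Q(x) y' + R(x) y = 0 with P(x) = 1, Q(x) = x - 1, R(x) = 1 - 2x, and match powers of x.
Initial conditions: a_0 = 1, a_1 = 3.
Setting the coefficient of each power of x to zero and solving order by order (substituting the coefficients already found):
  x^0: 2 a_2 - a_1 + a_0 = 0  ->  2 a_2 = a_1 - a_0 = 2  ->  a_2 = 1
  x^1: 6 a_3 - 2 a_2 + 2 a_1 - 2 a_0 = 0  ->  6 a_3 = 2 a_2 - 2 a_1 + 2 a_0 = -2  ->  a_3 = -1/3
  x^2: 12 a_4 - 3 a_3 + 3 a_2 - 2 a_1 = 0  ->  12 a_4 = 3 a_3 - 3 a_2 + 2 a_1 = 2  ->  a_4 = 1/6
  x^3: 20 a_5 - 4 a_4 + 4 a_3 - 2 a_2 = 0  ->  20 a_5 = 4 a_4 - 4 a_3 + 2 a_2 = 4  ->  a_5 = 1/5
  x^4: 30 a_6 - 5 a_5 + 5 a_4 - 2 a_3 = 0  ->  30 a_6 = 5 a_5 - 5 a_4 + 2 a_3 = -1/2  ->  a_6 = -1/60
Truncated series: y(x) = 1 + 3 x + x^2 - (1/3) x^3 + (1/6) x^4 + (1/5) x^5 - (1/60) x^6 + O(x^7).

a_0 = 1; a_1 = 3; a_2 = 1; a_3 = -1/3; a_4 = 1/6; a_5 = 1/5; a_6 = -1/60


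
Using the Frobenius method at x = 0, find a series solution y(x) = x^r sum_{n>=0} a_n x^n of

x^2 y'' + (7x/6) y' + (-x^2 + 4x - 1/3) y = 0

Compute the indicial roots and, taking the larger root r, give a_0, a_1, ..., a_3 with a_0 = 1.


Write in Frobenius form y'' + (p(x)/x) y' + (q(x)/x^2) y = 0:
  p(x) = 7/6,  q(x) = -x^2 + 4x - 1/3.
Indicial equation: r(r-1) + (7/6) r + (-1/3) = 0 -> roots r_1 = 1/2, r_2 = -2/3.
Take r = r_1 = 1/2. Let y(x) = x^r sum_{n>=0} a_n x^n with a_0 = 1.
Substitute y = x^r sum a_n x^n and match x^{r+n}. The recurrence is
  D(n) a_n + 4 a_{n-1} - 1 a_{n-2} = 0,  where D(n) = (r+n)(r+n-1) + (7/6)(r+n) + (-1/3).
  a_n = [-4 a_{n-1} + 1 a_{n-2}] / D(n).
Since the indicial polynomial factors as (r - r_1)(r - r_2), D(n) = (r_1 + n - r_1)(r_1 + n - r_2) = n(n + 7/6).
Evaluating step by step (a_0 = 1):
  n = 1: D(1) = 1(1 + 7/6) = 13/6; numerator = -4(1) = -4; a_1 = (-4)/(13/6) = -24/13
  n = 2: D(2) = 2(2 + 7/6) = 19/3; numerator = -4(-24/13) + 1(1) = 109/13; a_2 = (109/13)/(19/3) = 327/247
  n = 3: D(3) = 3(3 + 7/6) = 25/2; numerator = -4(327/247) + 1(-24/13) = -1764/247; a_3 = (-1764/247)/(25/2) = -3528/6175

r = 1/2; a_0 = 1; a_1 = -24/13; a_2 = 327/247; a_3 = -3528/6175


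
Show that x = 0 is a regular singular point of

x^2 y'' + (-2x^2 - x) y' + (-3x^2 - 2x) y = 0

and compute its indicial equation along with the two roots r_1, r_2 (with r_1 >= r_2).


Divide by x^2 to reach normal form y'' + P_1(x) y' + P_2(x) y = 0 with P_1(x) = -2 - 1/x and P_2(x) = -3 - 2/x.
x = 0 is a singular point because the y'-coefficient -2 - 1/x has a pole at x = 0 and the y-coefficient -3 - 2/x has a pole at x = 0.
It is a regular singular point because x P_1(x) = p(x) = -2x - 1 and x^2 P_2(x) = q(x) = -3x^2 - 2x are polynomials, hence analytic at x = 0.
p(0) = -1,  q(0) = 0.
Indicial equation: r(r-1) + p(0) r + q(0) = 0, i.e. r^2 + (p(0) - 1) r + q(0) = 0, i.e. r^2 - 2 r = 0.
Discriminant: (-2)^2 - 4(0) = 4, so r = (2 ± 2)/2.
Solving: r_1 = 2, r_2 = 0.

indicial: r^2 - 2 r = 0; roots r_1 = 2, r_2 = 0


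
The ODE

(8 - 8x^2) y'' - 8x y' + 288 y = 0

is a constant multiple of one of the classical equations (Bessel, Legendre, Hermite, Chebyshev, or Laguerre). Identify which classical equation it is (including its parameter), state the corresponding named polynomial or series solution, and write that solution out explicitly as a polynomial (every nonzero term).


All three coefficients share the factor 8; dividing through by 8 gives  (1 - x^2) y'' - x y' + 36 y = 0.
This matches the Chebyshev equation (1 - x^2) y'' - x y' + n^2 y = 0 (note the -x y' term, not -2x y') with n^2 = 36, so n = 6; the polynomial solution is T_6(x).
With y = sum_k a_k x^k, matching x^k gives (k+2)(k+1) a_{k+2} = (k^2 - n^2) a_k = (k - 6)(k + 6) a_k. The right side vanishes at k = 6, so the series with the parity of 6 terminates at degree 6.
Standard normalization: leading coefficient of T_n is 2^(n-1), so a_6 = 2^5 = 32. Work downward with a_k = (k+1)(k+2) a_{k+2} / ((k - 6)(k + 6)):
  a_4 = (5)(6)(32) / ((4 - 6)(4 + 6)) = 960/(-20) = -48
  a_2 = (3)(4)(-48) / ((2 - 6)(2 + 6)) = -576/(-32) = 18
  a_0 = (1)(2)(18) / ((0 - 6)(0 + 6)) = 36/(-36) = -1
Hence T_6(x) = 32 x^6 - 48 x^4 + 18 x^2 - 1.

T_6(x); series = 32 x^6 - 48 x^4 + 18 x^2 - 1


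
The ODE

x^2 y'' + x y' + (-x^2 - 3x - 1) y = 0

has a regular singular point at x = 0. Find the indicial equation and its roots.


Divide by x^2 to reach normal form y'' + P_1(x) y' + P_2(x) y = 0 with P_1(x) = 1/x and P_2(x) = -1 - 3/x - 1/x^2.
x = 0 is a singular point because the y'-coefficient 1/x has a pole at x = 0 and the y-coefficient -1 - 3/x - 1/x^2 has a pole at x = 0.
It is a regular singular point because x P_1(x) = p(x) = 1 and x^2 P_2(x) = q(x) = -x^2 - 3x - 1 are polynomials, hence analytic at x = 0.
p(0) = 1,  q(0) = -1.
Indicial equation: r(r-1) + p(0) r + q(0) = 0, i.e. r^2 + (p(0) - 1) r + q(0) = 0, i.e. r^2 - 1 = 0.
Discriminant: (0)^2 - 4(-1) = 4, so r = (0 ± 2)/2.
Solving: r_1 = 1, r_2 = -1.

indicial: r^2 - 1 = 0; roots r_1 = 1, r_2 = -1


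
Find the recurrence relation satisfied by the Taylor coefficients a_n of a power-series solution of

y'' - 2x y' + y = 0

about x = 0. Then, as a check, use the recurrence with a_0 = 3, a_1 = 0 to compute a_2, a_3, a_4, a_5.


Substitute y = sum_n a_n x^n.
y''(x) has coefficient (n+2)(n+1) a_{n+2} at x^n;
-2 x y'(x) has coefficient -2 n a_n at x^n (shift);
y(x) has coefficient 1 a_n at x^n.
Matching x^n: (n+2)(n+1) a_{n+2} + (-2n + 1) a_n = 0.
Thus a_{n+2} = (2n - 1) / ((n+1)(n+2)) * a_n.

Check with a_0 = 3, a_1 = 0 (apply the recurrence for n = 0, 1, 2, 3): a_0 = 3, a_1 = 0, a_2 = -3/2, a_3 = 0, a_4 = -3/8, a_5 = 0.

a_(n+2) = (2n - 1) / ((n+1)(n+2)) * a_n; check: a_0 = 3, a_1 = 0, a_2 = -3/2, a_3 = 0, a_4 = -3/8, a_5 = 0


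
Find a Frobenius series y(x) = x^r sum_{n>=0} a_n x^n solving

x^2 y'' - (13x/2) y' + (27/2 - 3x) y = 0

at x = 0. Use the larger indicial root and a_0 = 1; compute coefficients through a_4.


Write in Frobenius form y'' + (p(x)/x) y' + (q(x)/x^2) y = 0:
  p(x) = -13/2,  q(x) = 27/2 - 3x.
Indicial equation: r(r-1) + (-13/2) r + (27/2) = 0 -> roots r_1 = 9/2, r_2 = 3.
Take r = r_1 = 9/2. Let y(x) = x^r sum_{n>=0} a_n x^n with a_0 = 1.
Substitute y = x^r sum a_n x^n and match x^{r+n}. The recurrence is
  D(n) a_n - 3 a_{n-1} = 0,  where D(n) = (r+n)(r+n-1) + (-13/2)(r+n) + (27/2).
  a_n = 3 / D(n) * a_{n-1}.
Since the indicial polynomial factors as (r - r_1)(r - r_2), D(n) = (r_1 + n - r_1)(r_1 + n - r_2) = n(n + 3/2).
Evaluating step by step (a_0 = 1):
  n = 1: D(1) = 1(1 + 3/2) = 5/2; numerator = 3(1) = 3; a_1 = (3)/(5/2) = 6/5
  n = 2: D(2) = 2(2 + 3/2) = 7; numerator = 3(6/5) = 18/5; a_2 = (18/5)/(7) = 18/35
  n = 3: D(3) = 3(3 + 3/2) = 27/2; numerator = 3(18/35) = 54/35; a_3 = (54/35)/(27/2) = 4/35
  n = 4: D(4) = 4(4 + 3/2) = 22; numerator = 3(4/35) = 12/35; a_4 = (12/35)/(22) = 6/385

r = 9/2; a_0 = 1; a_1 = 6/5; a_2 = 18/35; a_3 = 4/35; a_4 = 6/385


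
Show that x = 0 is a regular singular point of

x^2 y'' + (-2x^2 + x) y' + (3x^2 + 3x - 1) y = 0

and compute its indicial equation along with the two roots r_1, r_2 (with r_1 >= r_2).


Divide by x^2 to reach normal form y'' + P_1(x) y' + P_2(x) y = 0 with P_1(x) = -2 + 1/x and P_2(x) = 3 + 3/x - 1/x^2.
x = 0 is a singular point because the y'-coefficient -2 + 1/x has a pole at x = 0 and the y-coefficient 3 + 3/x - 1/x^2 has a pole at x = 0.
It is a regular singular point because x P_1(x) = p(x) = 1 - 2x and x^2 P_2(x) = q(x) = 3x^2 + 3x - 1 are polynomials, hence analytic at x = 0.
p(0) = 1,  q(0) = -1.
Indicial equation: r(r-1) + p(0) r + q(0) = 0, i.e. r^2 + (p(0) - 1) r + q(0) = 0, i.e. r^2 - 1 = 0.
Discriminant: (0)^2 - 4(-1) = 4, so r = (0 ± 2)/2.
Solving: r_1 = 1, r_2 = -1.

indicial: r^2 - 1 = 0; roots r_1 = 1, r_2 = -1


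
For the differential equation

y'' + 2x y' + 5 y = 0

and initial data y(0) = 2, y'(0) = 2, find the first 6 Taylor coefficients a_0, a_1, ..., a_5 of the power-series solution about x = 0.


Ansatz: y(x) = sum_{n>=0} a_n x^n, so y'(x) = sum_{n>=1} n a_n x^(n-1) and y''(x) = sum_{n>=2} n(n-1) a_n x^(n-2).
Substitute into P(x) y'' + Q(x) y' + R(x) y = 0 with P(x) = 1, Q(x) = 2x, R(x) = 5, and match powers of x.
Initial conditions: a_0 = 2, a_1 = 2.
Setting the coefficient of each power of x to zero and solving order by order (substituting the coefficients already found):
  x^0: 2 a_2 + 5 a_0 = 0  ->  2 a_2 = -5 a_0 = -10  ->  a_2 = -5
  x^1: 6 a_3 + 7 a_1 = 0  ->  6 a_3 = -7 a_1 = -14  ->  a_3 = -7/3
  x^2: 12 a_4 + 9 a_2 = 0  ->  12 a_4 = -9 a_2 = 45  ->  a_4 = 15/4
  x^3: 20 a_5 + 11 a_3 = 0  ->  20 a_5 = -11 a_3 = 77/3  ->  a_5 = 77/60
Truncated series: y(x) = 2 + 2 x - 5 x^2 - (7/3) x^3 + (15/4) x^4 + (77/60) x^5 + O(x^6).

a_0 = 2; a_1 = 2; a_2 = -5; a_3 = -7/3; a_4 = 15/4; a_5 = 77/60


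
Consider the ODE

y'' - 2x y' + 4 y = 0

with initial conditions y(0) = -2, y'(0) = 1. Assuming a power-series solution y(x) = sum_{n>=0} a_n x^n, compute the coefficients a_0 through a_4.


Ansatz: y(x) = sum_{n>=0} a_n x^n, so y'(x) = sum_{n>=1} n a_n x^(n-1) and y''(x) = sum_{n>=2} n(n-1) a_n x^(n-2).
Substitute into P(x) y'' + Q(x) y' + R(x) y = 0 with P(x) = 1, Q(x) = -2x, R(x) = 4, and match powers of x.
Initial conditions: a_0 = -2, a_1 = 1.
Setting the coefficient of each power of x to zero and solving order by order (substituting the coefficients already found):
  x^0: 2 a_2 + 4 a_0 = 0  ->  2 a_2 = -4 a_0 = 8  ->  a_2 = 4
  x^1: 6 a_3 + 2 a_1 = 0  ->  6 a_3 = -2 a_1 = -2  ->  a_3 = -1/3
  x^2: 12 a_4 = 0  ->  a_4 = 0
Truncated series: y(x) = -2 + x + 4 x^2 - (1/3) x^3 + O(x^5).

a_0 = -2; a_1 = 1; a_2 = 4; a_3 = -1/3; a_4 = 0


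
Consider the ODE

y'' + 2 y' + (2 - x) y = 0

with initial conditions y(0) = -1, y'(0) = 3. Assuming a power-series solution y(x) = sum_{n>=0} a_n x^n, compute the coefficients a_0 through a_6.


Ansatz: y(x) = sum_{n>=0} a_n x^n, so y'(x) = sum_{n>=1} n a_n x^(n-1) and y''(x) = sum_{n>=2} n(n-1) a_n x^(n-2).
Substitute into P(x) y'' + Q(x) y' + R(x) y = 0 with P(x) = 1, Q(x) = 2, R(x) = 2 - x, and match powers of x.
Initial conditions: a_0 = -1, a_1 = 3.
Setting the coefficient of each power of x to zero and solving order by order (substituting the coefficients already found):
  x^0: 2 a_2 + 2 a_1 + 2 a_0 = 0  ->  2 a_2 = -2 a_1 - 2 a_0 = -4  ->  a_2 = -2
  x^1: 6 a_3 + 4 a_2 + 2 a_1 - a_0 = 0  ->  6 a_3 = -4 a_2 - 2 a_1 + a_0 = 1  ->  a_3 = 1/6
  x^2: 12 a_4 + 6 a_3 + 2 a_2 - a_1 = 0  ->  12 a_4 = -6 a_3 - 2 a_2 + a_1 = 6  ->  a_4 = 1/2
  x^3: 20 a_5 + 8 a_4 + 2 a_3 - a_2 = 0  ->  20 a_5 = -8 a_4 - 2 a_3 + a_2 = -19/3  ->  a_5 = -19/60
  x^4: 30 a_6 + 10 a_5 + 2 a_4 - a_3 = 0  ->  30 a_6 = -10 a_5 - 2 a_4 + a_3 = 7/3  ->  a_6 = 7/90
Truncated series: y(x) = -1 + 3 x - 2 x^2 + (1/6) x^3 + (1/2) x^4 - (19/60) x^5 + (7/90) x^6 + O(x^7).

a_0 = -1; a_1 = 3; a_2 = -2; a_3 = 1/6; a_4 = 1/2; a_5 = -19/60; a_6 = 7/90


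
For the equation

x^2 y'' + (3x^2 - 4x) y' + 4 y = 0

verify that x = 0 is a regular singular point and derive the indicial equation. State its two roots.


Divide by x^2 to reach normal form y'' + P_1(x) y' + P_2(x) y = 0 with P_1(x) = 3 - 4/x and P_2(x) = 4/x^2.
x = 0 is a singular point because the y'-coefficient 3 - 4/x has a pole at x = 0 and the y-coefficient 4/x^2 has a pole at x = 0.
It is a regular singular point because x P_1(x) = p(x) = 3x - 4 and x^2 P_2(x) = q(x) = 4 are polynomials, hence analytic at x = 0.
p(0) = -4,  q(0) = 4.
Indicial equation: r(r-1) + p(0) r + q(0) = 0, i.e. r^2 + (p(0) - 1) r + q(0) = 0, i.e. r^2 - 5 r + 4 = 0.
Discriminant: (-5)^2 - 4(4) = 9, so r = (5 ± 3)/2.
Solving: r_1 = 4, r_2 = 1.

indicial: r^2 - 5 r + 4 = 0; roots r_1 = 4, r_2 = 1


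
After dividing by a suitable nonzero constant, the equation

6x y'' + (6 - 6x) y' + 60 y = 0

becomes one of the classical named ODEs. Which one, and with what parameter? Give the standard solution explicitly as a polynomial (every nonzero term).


All three coefficients share the factor 6; dividing through by 6 gives  x y'' + (1 - x) y' + 10 y = 0.
This matches the Laguerre equation x y'' + (1 - x) y' + n y = 0 with n = 10; the polynomial solution is L_10(x).
With y = sum_k a_k x^k, matching x^k gives (k+1)k a_{k+1} + (k+1) a_{k+1} - k a_k + n a_k = 0, i.e. (k+1)^2 a_{k+1} = (k - n) a_k = (k - 10) a_k. The right side vanishes at k = 10, so the series terminates at degree 10.
Standard normalization L_n(0) = 1 gives a_0 = 1. Work upward with a_{k+1} = (k - 10) a_k / (k+1)^2:
  a_1 = (0 - 10)(1) / 1^2 = -10/1 = -10
  a_2 = (1 - 10)(-10) / 2^2 = 90/4 = 45/2
  a_3 = (2 - 10)(45/2) / 3^2 = -180/9 = -20
  a_4 = (3 - 10)(-20) / 4^2 = 140/16 = 35/4
  a_5 = (4 - 10)(35/4) / 5^2 = (-105/2)/25 = -21/10
  a_6 = (5 - 10)(-21/10) / 6^2 = (21/2)/36 = 7/24
  a_7 = (6 - 10)(7/24) / 7^2 = (-7/6)/49 = -1/42
  a_8 = (7 - 10)(-1/42) / 8^2 = (1/14)/64 = 1/896
  a_9 = (8 - 10)(1/896) / 9^2 = (-1/448)/81 = -1/36288
  a_10 = (9 - 10)(-1/36288) / 10^2 = (1/36288)/100 = 1/3628800
Hence L_10(x) = x^10/3628800 - x^9/36288 + x^8/896 - x^7/42 + 7 x^6/24 - 21 x^5/10 + 35 x^4/4 - 20 x^3 + 45 x^2/2 - 10 x + 1.

L_10(x); series = x^10/3628800 - x^9/36288 + x^8/896 - x^7/42 + 7 x^6/24 - 21 x^5/10 + 35 x^4/4 - 20 x^3 + 45 x^2/2 - 10 x + 1


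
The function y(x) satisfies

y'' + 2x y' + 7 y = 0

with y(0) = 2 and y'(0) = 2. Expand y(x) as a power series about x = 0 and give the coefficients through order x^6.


Ansatz: y(x) = sum_{n>=0} a_n x^n, so y'(x) = sum_{n>=1} n a_n x^(n-1) and y''(x) = sum_{n>=2} n(n-1) a_n x^(n-2).
Substitute into P(x) y'' + Q(x) y' + R(x) y = 0 with P(x) = 1, Q(x) = 2x, R(x) = 7, and match powers of x.
Initial conditions: a_0 = 2, a_1 = 2.
Setting the coefficient of each power of x to zero and solving order by order (substituting the coefficients already found):
  x^0: 2 a_2 + 7 a_0 = 0  ->  2 a_2 = -7 a_0 = -14  ->  a_2 = -7
  x^1: 6 a_3 + 9 a_1 = 0  ->  6 a_3 = -9 a_1 = -18  ->  a_3 = -3
  x^2: 12 a_4 + 11 a_2 = 0  ->  12 a_4 = -11 a_2 = 77  ->  a_4 = 77/12
  x^3: 20 a_5 + 13 a_3 = 0  ->  20 a_5 = -13 a_3 = 39  ->  a_5 = 39/20
  x^4: 30 a_6 + 15 a_4 = 0  ->  30 a_6 = -15 a_4 = -385/4  ->  a_6 = -77/24
Truncated series: y(x) = 2 + 2 x - 7 x^2 - 3 x^3 + (77/12) x^4 + (39/20) x^5 - (77/24) x^6 + O(x^7).

a_0 = 2; a_1 = 2; a_2 = -7; a_3 = -3; a_4 = 77/12; a_5 = 39/20; a_6 = -77/24
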